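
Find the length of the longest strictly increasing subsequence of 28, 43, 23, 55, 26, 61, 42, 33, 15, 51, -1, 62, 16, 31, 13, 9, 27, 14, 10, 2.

Let dp[i] be the longest increasing subsequence ending at position i. Then dp = [1, 2, 1, 3, 2, 4, 3, 3, 1, 4, 1, 5, 2, 3, 2, 2, 3, 3, 3, 2].
The maximum is 5; one witness is 28, 43, 55, 61, 62 at positions 1,2,4,6,12.

5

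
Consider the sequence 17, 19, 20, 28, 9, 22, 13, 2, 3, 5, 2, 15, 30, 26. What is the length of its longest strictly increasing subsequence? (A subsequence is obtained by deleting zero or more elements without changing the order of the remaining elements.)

5

One longest increasing subsequence is 17, 19, 20, 28, 30 (positions 1,2,3,4,13), of length 5; no longer one exists.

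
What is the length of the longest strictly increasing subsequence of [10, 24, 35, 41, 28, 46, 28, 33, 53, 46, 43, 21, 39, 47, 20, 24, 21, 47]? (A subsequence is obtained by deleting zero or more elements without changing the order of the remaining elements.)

6

One longest increasing subsequence is 10, 24, 35, 41, 46, 53 (positions 1,2,3,4,6,9), of length 6; no longer one exists.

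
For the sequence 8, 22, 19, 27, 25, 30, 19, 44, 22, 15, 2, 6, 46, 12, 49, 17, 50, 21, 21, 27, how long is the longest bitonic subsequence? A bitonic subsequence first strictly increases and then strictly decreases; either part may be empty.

Let inc[i] be the LIS ending at i and dec[i] the longest strictly decreasing subsequence starting at i. inc = [1, 2, 2, 3, 3, 4, 2, 5, 3, 2, 1, 2, 6, 3, 7, 4, 8, 5, 5, 6], dec = [2, 4, 3, 5, 4, 4, 3, 4, 3, 2, 1, 1, 2, 1, 2, 1, 2, 1, 1, 1].
max_i inc[i]+dec[i]−1 = 9, with one witness 8, 22, 27, 30, 44, 46, 49, 50, 27.

9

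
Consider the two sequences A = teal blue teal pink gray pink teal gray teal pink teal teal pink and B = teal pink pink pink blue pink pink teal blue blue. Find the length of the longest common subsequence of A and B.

5

Backtracking the LCS table gives one alignment: teal (A1,B1) → blue (A2,B5) → pink (A4,B6) → pink (A6,B7) → teal (A7,B8).
So the longest common subsequence has length 5.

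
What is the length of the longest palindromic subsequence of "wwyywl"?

4

One longest palindromic subsequence is wyyw (positions 2,3,4,5); it reads the same forward and backward, and the interval DP gives dp[1][6] = 4.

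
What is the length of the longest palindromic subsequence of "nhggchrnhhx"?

6

One longest palindromic subsequence is nhgghn (positions 1,2,3,4,6,8); it reads the same forward and backward, and the interval DP gives dp[1][11] = 6.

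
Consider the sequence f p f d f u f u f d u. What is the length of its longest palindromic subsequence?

7

Using dp[i][j] = 2 + dp[i+1][j−1] if the ends match, else max(dp[i+1][j], dp[i][j−1]):
dp[1][11] = 7. A witness is dfufufd at positions 4,5,6,7,8,9,10.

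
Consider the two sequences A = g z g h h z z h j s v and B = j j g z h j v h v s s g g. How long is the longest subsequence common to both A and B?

5

Backtracking the LCS table gives one alignment: g (A1,B3) → z (A2,B4) → h (A4,B5) → h (A5,B8) → s (A10,B11).
So the longest common subsequence has length 5.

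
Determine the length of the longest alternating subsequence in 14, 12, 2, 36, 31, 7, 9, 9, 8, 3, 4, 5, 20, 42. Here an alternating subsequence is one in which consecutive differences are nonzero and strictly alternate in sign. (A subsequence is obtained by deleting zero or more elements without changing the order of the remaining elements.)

7

A longest alternating subsequence is 14, 12, 36, 7, 9, 3, 4 (positions 1,2,4,6,7,10,11); its 6 consecutive differences strictly alternate in sign, and length 7 is optimal.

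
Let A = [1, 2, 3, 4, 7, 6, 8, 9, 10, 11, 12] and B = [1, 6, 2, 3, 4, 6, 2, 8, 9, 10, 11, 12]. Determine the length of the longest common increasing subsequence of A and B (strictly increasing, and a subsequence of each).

10

A longest common strictly increasing subsequence is 1, 2, 3, 4, 6, 8, 9, 10, 11, 12 (length 10); it appears in order in both A and B, and no longer such subsequence exists.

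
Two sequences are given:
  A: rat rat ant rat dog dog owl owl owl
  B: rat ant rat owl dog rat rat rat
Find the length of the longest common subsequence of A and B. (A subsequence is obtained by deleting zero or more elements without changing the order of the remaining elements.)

A longest common subsequence is rat, ant, rat, dog (length 4); the LCS DP confirms no longer common subsequence exists.

4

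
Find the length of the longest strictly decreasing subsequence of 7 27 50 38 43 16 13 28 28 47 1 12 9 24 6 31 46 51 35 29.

Let dp[i] be the longest decreasing subsequence ending at position i. Then dp = [1, 1, 1, 2, 2, 3, 4, 3, 3, 2, 5, 5, 6, 4, 7, 3, 3, 1, 4, 5].
The maximum is 7; one witness is 50, 38, 16, 13, 12, 9, 6 at positions 3,4,6,7,12,13,15.

7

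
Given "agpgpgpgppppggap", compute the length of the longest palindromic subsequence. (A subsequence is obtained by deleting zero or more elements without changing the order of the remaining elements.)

12

One longest palindromic subsequence is aggppppppgga (positions 1,2,4,5,7,9,10,11,12,13,14,15); it reads the same forward and backward, and the interval DP gives dp[1][16] = 12.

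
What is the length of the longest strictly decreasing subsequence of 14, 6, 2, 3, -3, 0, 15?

4

Let dp[i] be the longest decreasing subsequence ending at position i. Then dp = [1, 2, 3, 3, 4, 4, 1].
The maximum is 4; one witness is 14, 6, 2, -3 at positions 1,2,3,5.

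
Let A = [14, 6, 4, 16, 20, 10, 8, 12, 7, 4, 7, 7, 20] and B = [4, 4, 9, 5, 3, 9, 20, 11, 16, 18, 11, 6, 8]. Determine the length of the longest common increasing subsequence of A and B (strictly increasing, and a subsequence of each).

2

A longest common strictly increasing subsequence is 4, 20 (length 2); it appears in order in both A and B, and no longer such subsequence exists.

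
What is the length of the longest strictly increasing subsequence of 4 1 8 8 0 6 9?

3

One longest increasing subsequence is 4, 8, 9 (positions 1,3,7), of length 3; no longer one exists.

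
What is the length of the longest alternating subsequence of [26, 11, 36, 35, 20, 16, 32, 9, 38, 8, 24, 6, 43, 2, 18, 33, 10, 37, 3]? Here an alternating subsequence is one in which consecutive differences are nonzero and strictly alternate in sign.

Track the best alternating length ending on an up-step vs a down-step at each position: up/down = 1/1, 1/2, 3/1, 3/4, 3/4, 3/4, 5/4, 1/6, 7/1, 1/8, 9/8, 1/10, 11/1, 1/12, 13/12, 13/12, 13/14, 15/12, 13/16.
The maximum over both is 16; one such subsequence is 26, 11, 36, 20, 32, 9, 38, 8, 24, 6, 43, 2, 18, 10, 37, 3.

16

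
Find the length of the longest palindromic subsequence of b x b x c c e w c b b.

7

Using dp[i][j] = 2 + dp[i+1][j−1] if the ends match, else max(dp[i+1][j], dp[i][j−1]):
dp[1][11] = 7. A witness is bbcwcbb at positions 1,3,5,8,9,10,11.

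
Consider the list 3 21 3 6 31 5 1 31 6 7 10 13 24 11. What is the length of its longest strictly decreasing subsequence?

Let dp[i] be the longest decreasing subsequence ending at position i. Then dp = [1, 1, 2, 2, 1, 3, 4, 1, 2, 2, 2, 2, 2, 3].
The maximum is 4; one witness is 21, 6, 5, 1 at positions 2,4,6,7.

4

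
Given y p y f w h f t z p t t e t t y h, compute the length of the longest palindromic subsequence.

7

One longest palindromic subsequence is httetth (positions 6,11,12,13,14,15,17); it reads the same forward and backward, and the interval DP gives dp[1][17] = 7.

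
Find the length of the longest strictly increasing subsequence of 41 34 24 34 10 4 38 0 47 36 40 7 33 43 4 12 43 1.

Scanning left to right, the best length ending at each element is: 41→1, 34→1, 24→1, 34→2, 10→1, 4→1, 38→3, 0→1, 47→4, 36→3, 40→4, 7→2, 33→3, 43→5, 4→2, 12→3, 43→5, 1→2.
So the longest increasing subsequence has length 5, e.g. 24, 34, 38, 40, 43.

5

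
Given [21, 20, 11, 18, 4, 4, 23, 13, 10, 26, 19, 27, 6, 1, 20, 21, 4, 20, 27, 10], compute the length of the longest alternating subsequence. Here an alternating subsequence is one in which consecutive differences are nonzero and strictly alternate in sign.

14

A longest alternating subsequence is 21, 11, 18, 4, 23, 13, 26, 19, 27, 6, 20, 4, 20, 10 (positions 1,3,4,5,7,8,10,11,12,13,15,17,18,20); its 13 consecutive differences strictly alternate in sign, and length 14 is optimal.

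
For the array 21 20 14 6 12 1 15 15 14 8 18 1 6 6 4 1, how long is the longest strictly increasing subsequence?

Let dp[i] be the longest increasing subsequence ending at position i. Then dp = [1, 1, 1, 1, 2, 1, 3, 3, 3, 2, 4, 1, 2, 2, 2, 1].
The maximum is 4; one witness is 6, 12, 15, 18 at positions 4,5,7,11.

4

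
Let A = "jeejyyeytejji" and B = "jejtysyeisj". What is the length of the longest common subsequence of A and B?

A longest common subsequence is jejyyej (length 7); the LCS DP confirms no longer common subsequence exists.

7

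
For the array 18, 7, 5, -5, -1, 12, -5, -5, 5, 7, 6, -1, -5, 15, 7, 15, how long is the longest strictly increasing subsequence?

6

One longest increasing subsequence is -5, -1, 5, 6, 7, 15 (positions 4,5,9,11,15,16), of length 6; no longer one exists.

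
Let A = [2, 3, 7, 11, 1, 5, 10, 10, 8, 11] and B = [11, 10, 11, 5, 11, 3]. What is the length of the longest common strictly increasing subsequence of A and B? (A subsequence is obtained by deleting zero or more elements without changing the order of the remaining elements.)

A longest common strictly increasing subsequence is 10, 11 (length 2); it appears in order in both A and B, and no longer such subsequence exists.

2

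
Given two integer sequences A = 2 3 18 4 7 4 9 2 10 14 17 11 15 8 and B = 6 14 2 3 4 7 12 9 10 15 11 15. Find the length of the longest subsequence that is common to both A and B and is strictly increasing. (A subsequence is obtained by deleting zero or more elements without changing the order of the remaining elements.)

A longest common strictly increasing subsequence is 2, 3, 4, 7, 9, 10, 11, 15 (length 8); it appears in order in both A and B, and no longer such subsequence exists.

8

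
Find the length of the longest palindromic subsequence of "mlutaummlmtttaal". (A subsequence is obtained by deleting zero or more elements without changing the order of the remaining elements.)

Using dp[i][j] = 2 + dp[i+1][j−1] if the ends match, else max(dp[i+1][j], dp[i][j−1]):
dp[1][16] = 7. A witness is latttal at positions 2,5,11,12,13,15,16.

7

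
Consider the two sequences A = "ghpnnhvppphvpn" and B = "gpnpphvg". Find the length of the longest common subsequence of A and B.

7

A longest common subsequence is gpnpphv (length 7); the LCS DP confirms no longer common subsequence exists.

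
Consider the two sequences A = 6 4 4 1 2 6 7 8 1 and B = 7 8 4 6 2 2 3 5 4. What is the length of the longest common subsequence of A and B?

Backtracking the LCS table gives one alignment: 6 (A1,B4) → 4 (A3,B9).
So the longest common subsequence has length 2.

2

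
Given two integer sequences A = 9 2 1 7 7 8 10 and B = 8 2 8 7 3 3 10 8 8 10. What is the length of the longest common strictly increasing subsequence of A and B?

4

A longest common strictly increasing subsequence is 2, 7, 8, 10 (length 4); it appears in order in both A and B, and no longer such subsequence exists.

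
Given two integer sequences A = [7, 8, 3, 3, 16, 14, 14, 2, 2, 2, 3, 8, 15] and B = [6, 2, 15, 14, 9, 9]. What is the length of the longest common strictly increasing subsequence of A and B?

2

For each value that appears in both, track the longest common increasing run ending there.
The best achievable length is 2; one witness is 2, 15 (A-positions 8,13, B-positions 2,3).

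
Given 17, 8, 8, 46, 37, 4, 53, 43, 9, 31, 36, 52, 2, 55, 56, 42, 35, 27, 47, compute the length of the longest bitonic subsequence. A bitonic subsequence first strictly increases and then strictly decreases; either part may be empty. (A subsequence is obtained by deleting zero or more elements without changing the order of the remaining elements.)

10

Let inc[i] be the LIS ending at i and dec[i] the longest strictly decreasing subsequence starting at i. inc = [1, 1, 1, 2, 2, 1, 3, 3, 2, 3, 4, 5, 1, 6, 7, 5, 4, 3, 6], dec = [4, 3, 3, 5, 4, 2, 5, 4, 2, 2, 3, 4, 1, 4, 4, 3, 2, 1, 1].
max_i inc[i]+dec[i]−1 = 10, with one witness 8, 9, 31, 36, 52, 55, 56, 42, 35, 27.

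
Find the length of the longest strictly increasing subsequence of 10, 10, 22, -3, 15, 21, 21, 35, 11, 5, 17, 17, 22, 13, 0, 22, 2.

Let dp[i] be the longest increasing subsequence ending at position i. Then dp = [1, 1, 2, 1, 2, 3, 3, 4, 2, 2, 3, 3, 4, 3, 2, 4, 3].
The maximum is 4; one witness is 10, 15, 21, 35 at positions 1,5,6,8.

4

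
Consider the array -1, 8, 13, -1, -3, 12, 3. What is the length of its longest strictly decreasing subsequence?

Scanning left to right, the best length ending at each element is: -1→1, 8→1, 13→1, -1→2, -3→3, 12→2, 3→3.
So the longest decreasing subsequence has length 3, e.g. 8, -1, -3.

3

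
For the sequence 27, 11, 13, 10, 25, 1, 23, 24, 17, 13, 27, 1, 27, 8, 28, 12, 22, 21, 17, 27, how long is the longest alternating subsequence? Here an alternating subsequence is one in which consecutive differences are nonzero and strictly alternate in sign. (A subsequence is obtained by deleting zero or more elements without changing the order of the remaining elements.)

17

Track the best alternating length ending on an up-step vs a down-step at each position: up/down = 1/1, 1/2, 3/2, 1/4, 5/2, 1/6, 7/6, 7/6, 7/8, 7/8, 9/1, 1/10, 11/1, 11/12, 13/1, 13/14, 15/14, 15/16, 15/16, 17/14.
The maximum over both is 17; one such subsequence is 27, 11, 13, 10, 25, 1, 23, 17, 27, 1, 27, 8, 28, 12, 22, 21, 27.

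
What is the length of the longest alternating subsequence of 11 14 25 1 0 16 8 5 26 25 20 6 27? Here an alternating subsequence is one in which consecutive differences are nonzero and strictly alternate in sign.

Track the best alternating length ending on an up-step vs a down-step at each position: up/down = 1/1, 2/1, 2/1, 1/3, 1/3, 4/3, 4/5, 4/5, 6/1, 6/7, 6/7, 6/7, 8/1.
The maximum over both is 8; one such subsequence is 11, 14, 1, 16, 8, 26, 25, 27.

8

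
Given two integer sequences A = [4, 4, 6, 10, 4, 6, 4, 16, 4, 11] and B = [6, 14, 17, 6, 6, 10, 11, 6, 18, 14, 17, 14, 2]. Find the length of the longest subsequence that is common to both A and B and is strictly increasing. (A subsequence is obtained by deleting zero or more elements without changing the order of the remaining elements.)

3

For each value that appears in both, track the longest common increasing run ending there.
The best achievable length is 3; one witness is 6, 10, 11 (A-positions 3,4,10, B-positions 1,6,7).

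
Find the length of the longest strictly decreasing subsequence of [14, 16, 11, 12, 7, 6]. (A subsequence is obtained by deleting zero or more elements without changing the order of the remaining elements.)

Scanning left to right, the best length ending at each element is: 14→1, 16→1, 11→2, 12→2, 7→3, 6→4.
So the longest decreasing subsequence has length 4, e.g. 14, 11, 7, 6.

4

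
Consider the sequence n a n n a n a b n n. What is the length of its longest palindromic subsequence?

7

One longest palindromic subsequence is nnanann (positions 1,3,5,6,7,9,10); it reads the same forward and backward, and the interval DP gives dp[1][10] = 7.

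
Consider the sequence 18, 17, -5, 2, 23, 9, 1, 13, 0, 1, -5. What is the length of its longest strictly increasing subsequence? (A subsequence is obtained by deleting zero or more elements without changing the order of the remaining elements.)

Scanning left to right, the best length ending at each element is: 18→1, 17→1, -5→1, 2→2, 23→3, 9→3, 1→2, 13→4, 0→2, 1→3, -5→1.
So the longest increasing subsequence has length 4, e.g. -5, 2, 9, 13.

4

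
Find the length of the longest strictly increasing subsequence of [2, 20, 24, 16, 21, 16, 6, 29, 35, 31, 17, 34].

Scanning left to right, the best length ending at each element is: 2→1, 20→2, 24→3, 16→2, 21→3, 16→2, 6→2, 29→4, 35→5, 31→5, 17→3, 34→6.
So the longest increasing subsequence has length 6, e.g. 2, 20, 24, 29, 31, 34.

6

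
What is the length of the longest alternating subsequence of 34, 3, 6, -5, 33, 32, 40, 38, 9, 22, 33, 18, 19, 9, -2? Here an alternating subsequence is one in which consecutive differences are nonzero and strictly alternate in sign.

12

A longest alternating subsequence is 34, 3, 6, -5, 33, 32, 40, 9, 22, 18, 19, 9 (positions 1,2,3,4,5,6,7,9,10,12,13,14); its 11 consecutive differences strictly alternate in sign, and length 12 is optimal.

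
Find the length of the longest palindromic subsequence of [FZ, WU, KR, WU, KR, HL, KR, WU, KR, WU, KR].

9

One longest palindromic subsequence is WU KR WU KR HL KR WU KR WU (positions 2,3,4,5,6,7,8,9,10); it reads the same forward and backward, and the interval DP gives dp[1][11] = 9.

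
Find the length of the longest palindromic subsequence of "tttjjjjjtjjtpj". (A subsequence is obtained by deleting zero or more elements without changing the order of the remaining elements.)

9

One longest palindromic subsequence is tjjjjjjjt (positions 3,4,5,6,7,8,10,11,12); it reads the same forward and backward, and the interval DP gives dp[1][14] = 9.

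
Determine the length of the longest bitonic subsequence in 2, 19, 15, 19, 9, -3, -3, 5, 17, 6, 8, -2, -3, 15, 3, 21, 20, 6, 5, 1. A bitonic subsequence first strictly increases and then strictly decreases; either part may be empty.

One longest bitonic subsequence is 2, 5, 6, 8, 15, 21, 20, 6, 5, 1 (positions 1,8,10,11,14,16,17,18,19,20): it rises to 21 then falls. Length 10 is optimal.

10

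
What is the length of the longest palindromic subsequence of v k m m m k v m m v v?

7

Using dp[i][j] = 2 + dp[i+1][j−1] if the ends match, else max(dp[i+1][j], dp[i][j−1]):
dp[1][11] = 7. A witness is vmmvmmv at positions 1,4,5,7,8,9,11.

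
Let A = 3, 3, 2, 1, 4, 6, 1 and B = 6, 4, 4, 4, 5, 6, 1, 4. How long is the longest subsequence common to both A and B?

3

A longest common subsequence is 4, 6, 1 (length 3); the LCS DP confirms no longer common subsequence exists.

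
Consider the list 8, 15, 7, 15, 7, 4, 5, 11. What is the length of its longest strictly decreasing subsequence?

Let dp[i] be the longest decreasing subsequence ending at position i. Then dp = [1, 1, 2, 1, 2, 3, 3, 2].
The maximum is 3; one witness is 8, 7, 4 at positions 1,3,6.

3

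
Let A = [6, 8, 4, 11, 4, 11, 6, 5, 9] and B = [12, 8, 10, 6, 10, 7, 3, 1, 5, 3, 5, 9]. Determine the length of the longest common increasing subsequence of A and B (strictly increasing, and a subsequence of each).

2

A longest common strictly increasing subsequence is 8, 9 (length 2); it appears in order in both A and B, and no longer such subsequence exists.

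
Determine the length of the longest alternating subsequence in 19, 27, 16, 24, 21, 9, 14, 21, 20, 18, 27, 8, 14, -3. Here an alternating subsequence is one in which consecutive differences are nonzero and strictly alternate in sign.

11

A longest alternating subsequence is 19, 27, 16, 24, 9, 21, 20, 27, 8, 14, -3 (positions 1,2,3,4,6,8,9,11,12,13,14); its 10 consecutive differences strictly alternate in sign, and length 11 is optimal.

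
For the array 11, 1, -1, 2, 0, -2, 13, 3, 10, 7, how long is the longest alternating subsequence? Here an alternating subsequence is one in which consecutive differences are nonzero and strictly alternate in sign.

8

Track the best alternating length ending on an up-step vs a down-step at each position: up/down = 1/1, 1/2, 1/2, 3/2, 3/4, 1/4, 5/1, 5/6, 7/6, 7/8.
The maximum over both is 8; one such subsequence is 11, 1, 2, 0, 13, 3, 10, 7.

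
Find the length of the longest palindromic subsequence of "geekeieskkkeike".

One longest palindromic subsequence is ekiekkkeike (positions 2,4,6,7,9,10,11,12,13,14,15); it reads the same forward and backward, and the interval DP gives dp[1][15] = 11.

11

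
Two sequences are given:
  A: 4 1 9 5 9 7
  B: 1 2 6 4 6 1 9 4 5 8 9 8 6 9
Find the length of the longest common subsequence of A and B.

A longest common subsequence is 4, 1, 9, 5, 9 (length 5); the LCS DP confirms no longer common subsequence exists.

5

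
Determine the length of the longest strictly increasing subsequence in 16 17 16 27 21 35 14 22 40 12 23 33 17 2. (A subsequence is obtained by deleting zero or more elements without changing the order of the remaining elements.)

Let dp[i] be the longest increasing subsequence ending at position i. Then dp = [1, 2, 1, 3, 3, 4, 1, 4, 5, 1, 5, 6, 2, 1].
The maximum is 6; one witness is 16, 17, 21, 22, 23, 33 at positions 1,2,5,8,11,12.

6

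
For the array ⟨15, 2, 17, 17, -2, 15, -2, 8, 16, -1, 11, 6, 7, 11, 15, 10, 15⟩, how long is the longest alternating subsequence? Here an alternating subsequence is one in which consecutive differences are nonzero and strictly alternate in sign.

A longest alternating subsequence is 15, 2, 17, -2, 15, -2, 8, -1, 11, 6, 11, 10, 15 (positions 1,2,3,5,6,7,8,10,11,12,14,16,17); its 12 consecutive differences strictly alternate in sign, and length 13 is optimal.

13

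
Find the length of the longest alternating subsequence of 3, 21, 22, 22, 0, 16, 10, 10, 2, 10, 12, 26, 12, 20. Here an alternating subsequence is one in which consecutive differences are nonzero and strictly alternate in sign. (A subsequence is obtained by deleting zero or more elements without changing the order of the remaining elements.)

Track the best alternating length ending on an up-step vs a down-step at each position: up/down = 1/1, 2/1, 2/1, 2/1, 1/3, 4/3, 4/5, 4/5, 4/5, 6/5, 6/5, 6/1, 6/7, 8/7.
The maximum over both is 8; one such subsequence is 3, 21, 0, 16, 10, 26, 12, 20.

8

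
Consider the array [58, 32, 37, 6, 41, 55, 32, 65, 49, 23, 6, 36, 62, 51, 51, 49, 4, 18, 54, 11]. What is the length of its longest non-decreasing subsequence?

7

Scanning left to right, the best length ending at each element is: 58→1, 32→1, 37→2, 6→1, 41→3, 55→4, 32→2, 65→5, 49→4, 23→2, 6→2, 36→3, 62→5, 51→5, 51→6, 49→5, 4→1, 18→3, 54→7, 11→3.
So the longest non-decreasing subsequence has length 7, e.g. 32, 37, 41, 49, 51, 51, 54.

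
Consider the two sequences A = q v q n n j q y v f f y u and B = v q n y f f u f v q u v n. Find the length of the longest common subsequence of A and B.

A longest common subsequence is vqnyffu (length 7); the LCS DP confirms no longer common subsequence exists.

7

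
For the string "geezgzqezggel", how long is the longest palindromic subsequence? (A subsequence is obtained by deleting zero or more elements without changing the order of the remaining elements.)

7

One longest palindromic subsequence is egzezge (positions 3,5,6,8,9,11,12); it reads the same forward and backward, and the interval DP gives dp[1][13] = 7.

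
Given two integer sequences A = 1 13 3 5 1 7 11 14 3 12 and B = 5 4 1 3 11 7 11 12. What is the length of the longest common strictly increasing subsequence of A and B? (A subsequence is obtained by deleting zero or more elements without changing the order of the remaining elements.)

For each value that appears in both, track the longest common increasing run ending there.
The best achievable length is 5; one witness is 1, 3, 7, 11, 12 (A-positions 1,3,6,7,10, B-positions 3,4,6,7,8).

5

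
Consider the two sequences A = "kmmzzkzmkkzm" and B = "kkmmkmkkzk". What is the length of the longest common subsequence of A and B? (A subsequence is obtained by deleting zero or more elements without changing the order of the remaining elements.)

8

Backtracking the LCS table gives one alignment: k (A1,B2) → m (A2,B3) → m (A3,B4) → k (A6,B5) → m (A8,B6) → k (A9,B7) → k (A10,B8) → z (A11,B9).
So the longest common subsequence has length 8.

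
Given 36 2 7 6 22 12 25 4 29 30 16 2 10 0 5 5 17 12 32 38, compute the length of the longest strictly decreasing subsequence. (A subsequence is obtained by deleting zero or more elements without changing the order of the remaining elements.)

6

One longest decreasing subsequence is 36, 7, 6, 4, 2, 0 (positions 1,3,4,8,12,14), of length 6; no longer one exists.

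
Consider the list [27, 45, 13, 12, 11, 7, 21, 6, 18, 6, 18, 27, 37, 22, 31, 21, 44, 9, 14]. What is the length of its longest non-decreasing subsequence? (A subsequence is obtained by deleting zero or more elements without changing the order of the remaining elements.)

Scanning left to right, the best length ending at each element is: 27→1, 45→2, 13→1, 12→1, 11→1, 7→1, 21→2, 6→1, 18→2, 6→2, 18→3, 27→4, 37→5, 22→4, 31→5, 21→4, 44→6, 9→3, 14→4.
So the longest non-decreasing subsequence has length 6, e.g. 13, 18, 18, 27, 37, 44.

6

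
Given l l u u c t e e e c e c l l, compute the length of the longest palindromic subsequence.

Using dp[i][j] = 2 + dp[i+1][j−1] if the ends match, else max(dp[i+1][j], dp[i][j−1]):
dp[1][14] = 10. A witness is llceeeecll at positions 1,2,5,7,8,9,11,12,13,14.

10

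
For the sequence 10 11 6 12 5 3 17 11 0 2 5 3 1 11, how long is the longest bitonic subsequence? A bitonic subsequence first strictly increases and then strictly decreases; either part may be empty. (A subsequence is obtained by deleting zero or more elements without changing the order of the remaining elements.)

8

Let inc[i] be the LIS ending at i and dec[i] the longest strictly decreasing subsequence starting at i. inc = [1, 2, 1, 3, 1, 1, 4, 2, 1, 2, 3, 3, 2, 4], dec = [6, 6, 5, 5, 4, 3, 5, 4, 1, 2, 3, 2, 1, 1].
max_i inc[i]+dec[i]−1 = 8, with one witness 10, 11, 12, 17, 11, 5, 3, 1.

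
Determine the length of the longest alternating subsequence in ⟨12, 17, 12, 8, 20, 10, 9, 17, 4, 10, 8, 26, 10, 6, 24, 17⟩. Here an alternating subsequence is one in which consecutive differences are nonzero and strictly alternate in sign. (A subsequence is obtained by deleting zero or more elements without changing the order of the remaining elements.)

13

A longest alternating subsequence is 12, 17, 12, 20, 10, 17, 4, 10, 8, 26, 10, 24, 17 (positions 1,2,3,5,6,8,9,10,11,12,13,15,16); its 12 consecutive differences strictly alternate in sign, and length 13 is optimal.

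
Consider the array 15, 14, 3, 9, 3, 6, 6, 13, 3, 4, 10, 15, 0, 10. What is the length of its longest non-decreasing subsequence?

One longest non-decreasing subsequence is 3, 3, 6, 6, 13, 15 (positions 3,5,6,7,8,12), of length 6; no longer one exists.

6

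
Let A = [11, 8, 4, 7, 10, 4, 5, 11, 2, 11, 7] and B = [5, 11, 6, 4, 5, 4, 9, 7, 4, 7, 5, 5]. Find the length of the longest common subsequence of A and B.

Backtracking the LCS table gives one alignment: 11 (A1,B2) → 4 (A3,B6) → 7 (A4,B8) → 4 (A6,B9) → 5 (A7,B12).
So the longest common subsequence has length 5.

5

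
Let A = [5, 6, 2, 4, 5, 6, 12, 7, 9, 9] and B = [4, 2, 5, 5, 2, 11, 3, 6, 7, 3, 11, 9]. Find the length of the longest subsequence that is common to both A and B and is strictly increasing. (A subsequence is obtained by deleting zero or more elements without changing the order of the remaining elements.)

5

For each value that appears in both, track the longest common increasing run ending there.
The best achievable length is 5; one witness is 4, 5, 6, 7, 9 (A-positions 4,5,6,8,9, B-positions 1,3,8,9,12).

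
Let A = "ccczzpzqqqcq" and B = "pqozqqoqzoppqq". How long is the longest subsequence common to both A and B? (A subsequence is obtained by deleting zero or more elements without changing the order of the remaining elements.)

A longest common subsequence is pzqqqq (length 6); the LCS DP confirms no longer common subsequence exists.

6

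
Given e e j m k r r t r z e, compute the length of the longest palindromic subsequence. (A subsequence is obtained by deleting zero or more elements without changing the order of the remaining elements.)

5

One longest palindromic subsequence is ertre (positions 1,7,8,9,11); it reads the same forward and backward, and the interval DP gives dp[1][11] = 5.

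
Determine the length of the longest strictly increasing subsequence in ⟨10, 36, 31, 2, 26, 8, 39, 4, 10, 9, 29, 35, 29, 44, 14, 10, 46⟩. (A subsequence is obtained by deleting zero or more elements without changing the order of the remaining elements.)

Let dp[i] be the longest increasing subsequence ending at position i. Then dp = [1, 2, 2, 1, 2, 2, 3, 2, 3, 3, 4, 5, 4, 6, 4, 4, 7].
The maximum is 7; one witness is 2, 8, 10, 29, 35, 44, 46 at positions 4,6,9,11,12,14,17.

7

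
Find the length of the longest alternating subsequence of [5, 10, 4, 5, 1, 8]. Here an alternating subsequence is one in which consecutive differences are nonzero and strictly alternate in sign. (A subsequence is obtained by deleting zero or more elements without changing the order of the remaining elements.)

Track the best alternating length ending on an up-step vs a down-step at each position: up/down = 1/1, 2/1, 1/3, 4/3, 1/5, 6/3.
The maximum over both is 6; one such subsequence is 5, 10, 4, 5, 1, 8.

6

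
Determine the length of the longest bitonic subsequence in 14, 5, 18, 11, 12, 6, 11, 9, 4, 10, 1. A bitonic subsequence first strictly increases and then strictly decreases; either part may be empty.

One longest bitonic subsequence is 14, 18, 12, 11, 9, 4, 1 (positions 1,3,5,7,8,9,11): it rises to 18 then falls. Length 7 is optimal.

7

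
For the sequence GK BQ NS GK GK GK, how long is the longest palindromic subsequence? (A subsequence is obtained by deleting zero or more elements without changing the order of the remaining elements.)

One longest palindromic subsequence is GK GK GK GK (positions 1,4,5,6); it reads the same forward and backward, and the interval DP gives dp[1][6] = 4.

4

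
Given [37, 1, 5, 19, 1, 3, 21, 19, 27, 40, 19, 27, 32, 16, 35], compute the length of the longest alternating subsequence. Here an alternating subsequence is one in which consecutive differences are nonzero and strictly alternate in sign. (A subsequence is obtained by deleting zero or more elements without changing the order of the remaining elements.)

11

A longest alternating subsequence is 37, 1, 5, 1, 21, 19, 27, 19, 27, 16, 35 (positions 1,2,3,5,7,8,9,11,12,14,15); its 10 consecutive differences strictly alternate in sign, and length 11 is optimal.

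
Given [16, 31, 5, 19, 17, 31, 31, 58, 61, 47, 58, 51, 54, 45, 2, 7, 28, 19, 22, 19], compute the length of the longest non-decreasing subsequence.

7

Let dp[i] be the longest non-decreasing subsequence ending at position i. Then dp = [1, 2, 1, 2, 2, 3, 4, 5, 6, 5, 6, 6, 7, 5, 1, 2, 3, 3, 4, 4].
The maximum is 7; one witness is 16, 31, 31, 31, 47, 51, 54 at positions 1,2,6,7,10,12,13.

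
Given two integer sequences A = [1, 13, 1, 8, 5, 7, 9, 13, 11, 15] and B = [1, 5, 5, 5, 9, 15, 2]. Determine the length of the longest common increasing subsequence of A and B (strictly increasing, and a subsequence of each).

4

For each value that appears in both, track the longest common increasing run ending there.
The best achievable length is 4; one witness is 1, 5, 9, 15 (A-positions 1,5,7,10, B-positions 1,2,5,6).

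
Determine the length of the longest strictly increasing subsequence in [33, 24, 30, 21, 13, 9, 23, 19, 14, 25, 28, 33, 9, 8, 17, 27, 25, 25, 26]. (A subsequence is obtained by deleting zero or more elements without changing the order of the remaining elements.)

5

One longest increasing subsequence is 21, 23, 25, 28, 33 (positions 4,7,10,11,12), of length 5; no longer one exists.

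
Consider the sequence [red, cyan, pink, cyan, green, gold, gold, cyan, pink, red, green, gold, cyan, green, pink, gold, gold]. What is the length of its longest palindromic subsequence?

9

One longest palindromic subsequence is gold gold pink green cyan green pink gold gold (positions 6,7,9,11,13,14,15,16,17); it reads the same forward and backward, and the interval DP gives dp[1][17] = 9.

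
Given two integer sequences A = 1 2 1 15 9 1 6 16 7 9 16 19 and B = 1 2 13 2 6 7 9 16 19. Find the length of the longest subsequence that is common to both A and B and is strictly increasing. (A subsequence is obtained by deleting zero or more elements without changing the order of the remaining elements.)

7

A longest common strictly increasing subsequence is 1, 2, 6, 7, 9, 16, 19 (length 7); it appears in order in both A and B, and no longer such subsequence exists.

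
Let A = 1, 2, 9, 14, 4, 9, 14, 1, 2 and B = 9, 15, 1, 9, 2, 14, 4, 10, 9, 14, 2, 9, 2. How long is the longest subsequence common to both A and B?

Backtracking the LCS table gives one alignment: 1 (A1,B3) → 2 (A2,B5) → 14 (A4,B6) → 4 (A5,B7) → 9 (A6,B9) → 14 (A7,B10) → 2 (A9,B13).
So the longest common subsequence has length 7.

7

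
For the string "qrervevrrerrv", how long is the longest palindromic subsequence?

9

One longest palindromic subsequence is rervevrer (positions 2,3,4,5,6,7,9,10,12); it reads the same forward and backward, and the interval DP gives dp[1][13] = 9.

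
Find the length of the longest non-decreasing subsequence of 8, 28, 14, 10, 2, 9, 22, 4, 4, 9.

4

Let dp[i] be the longest non-decreasing subsequence ending at position i. Then dp = [1, 2, 2, 2, 1, 2, 3, 2, 3, 4].
The maximum is 4; one witness is 2, 4, 4, 9 at positions 5,8,9,10.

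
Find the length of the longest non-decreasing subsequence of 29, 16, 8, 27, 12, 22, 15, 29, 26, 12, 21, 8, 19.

Let dp[i] be the longest non-decreasing subsequence ending at position i. Then dp = [1, 1, 1, 2, 2, 3, 3, 4, 4, 3, 4, 2, 4].
The maximum is 4; one witness is 8, 12, 22, 29 at positions 3,5,6,8.

4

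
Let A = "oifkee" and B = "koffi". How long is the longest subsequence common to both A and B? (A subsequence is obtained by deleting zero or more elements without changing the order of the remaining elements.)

2

Backtracking the LCS table gives one alignment: o (A1,B2) → i (A2,B5).
So the longest common subsequence has length 2.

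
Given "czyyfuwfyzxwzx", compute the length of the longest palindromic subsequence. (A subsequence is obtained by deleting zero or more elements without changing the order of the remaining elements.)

7

Using dp[i][j] = 2 + dp[i+1][j−1] if the ends match, else max(dp[i+1][j], dp[i][j−1]):
dp[1][14] = 7. A witness is zyfwfyz at positions 2,4,5,7,8,9,13.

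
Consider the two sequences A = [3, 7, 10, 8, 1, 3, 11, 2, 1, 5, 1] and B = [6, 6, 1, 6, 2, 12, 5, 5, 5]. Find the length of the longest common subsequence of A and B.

Backtracking the LCS table gives one alignment: 1 (A5,B3) → 2 (A8,B5) → 5 (A10,B9).
So the longest common subsequence has length 3.

3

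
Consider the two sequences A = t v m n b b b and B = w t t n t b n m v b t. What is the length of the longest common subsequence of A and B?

Backtracking the LCS table gives one alignment: t (A1,B3) → n (A4,B4) → b (A5,B6) → b (A6,B10).
So the longest common subsequence has length 4.

4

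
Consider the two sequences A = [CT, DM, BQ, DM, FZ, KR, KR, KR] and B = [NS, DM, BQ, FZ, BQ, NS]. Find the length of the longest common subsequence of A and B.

3

A longest common subsequence is DM, BQ, FZ (length 3); the LCS DP confirms no longer common subsequence exists.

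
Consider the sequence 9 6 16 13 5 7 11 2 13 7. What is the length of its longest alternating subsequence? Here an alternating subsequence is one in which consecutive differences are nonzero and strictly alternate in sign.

8

Track the best alternating length ending on an up-step vs a down-step at each position: up/down = 1/1, 1/2, 3/1, 3/4, 1/4, 5/4, 5/4, 1/6, 7/4, 7/8.
The maximum over both is 8; one such subsequence is 9, 6, 16, 5, 7, 2, 13, 7.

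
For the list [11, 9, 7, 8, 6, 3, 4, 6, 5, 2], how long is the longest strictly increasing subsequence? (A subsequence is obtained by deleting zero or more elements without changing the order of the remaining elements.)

Let dp[i] be the longest increasing subsequence ending at position i. Then dp = [1, 1, 1, 2, 1, 1, 2, 3, 3, 1].
The maximum is 3; one witness is 3, 4, 6 at positions 6,7,8.

3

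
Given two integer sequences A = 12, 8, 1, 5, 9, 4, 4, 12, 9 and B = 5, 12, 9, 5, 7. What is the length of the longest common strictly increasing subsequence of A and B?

For each value that appears in both, track the longest common increasing run ending there.
The best achievable length is 2; one witness is 5, 12 (A-positions 4,8, B-positions 1,2).

2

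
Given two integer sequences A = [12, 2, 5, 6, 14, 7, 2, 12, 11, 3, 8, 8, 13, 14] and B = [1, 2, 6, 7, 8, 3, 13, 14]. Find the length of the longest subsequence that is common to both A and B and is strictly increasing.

A longest common strictly increasing subsequence is 2, 6, 7, 8, 13, 14 (length 6); it appears in order in both A and B, and no longer such subsequence exists.

6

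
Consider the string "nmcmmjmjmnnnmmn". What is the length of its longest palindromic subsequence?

Using dp[i][j] = 2 + dp[i+1][j−1] if the ends match, else max(dp[i+1][j], dp[i][j−1]):
dp[1][15] = 11. A witness is nmmmjmjmmmn at positions 1,2,4,5,6,7,8,9,13,14,15.

11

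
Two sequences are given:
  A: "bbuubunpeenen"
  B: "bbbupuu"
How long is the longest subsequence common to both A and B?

A longest common subsequence is bbuuu (length 5); the LCS DP confirms no longer common subsequence exists.

5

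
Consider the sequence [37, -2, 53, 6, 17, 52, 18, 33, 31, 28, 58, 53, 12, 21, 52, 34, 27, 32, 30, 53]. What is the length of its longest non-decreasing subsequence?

8

One longest non-decreasing subsequence is -2, 6, 17, 18, 21, 27, 32, 53 (positions 2,4,5,7,14,17,18,20), of length 8; no longer one exists.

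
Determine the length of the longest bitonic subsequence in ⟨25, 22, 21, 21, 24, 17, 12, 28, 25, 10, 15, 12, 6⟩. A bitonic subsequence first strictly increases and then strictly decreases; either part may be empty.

7

Let inc[i] be the LIS ending at i and dec[i] the longest strictly decreasing subsequence starting at i. inc = [1, 1, 1, 1, 2, 1, 1, 3, 3, 1, 2, 2, 1], dec = [7, 6, 5, 5, 5, 4, 3, 5, 4, 2, 3, 2, 1].
max_i inc[i]+dec[i]−1 = 7, with one witness 25, 22, 21, 17, 15, 12, 6.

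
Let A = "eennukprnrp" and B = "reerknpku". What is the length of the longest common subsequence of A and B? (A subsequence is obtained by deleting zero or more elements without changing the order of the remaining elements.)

5

A longest common subsequence is eeknp (length 5); the LCS DP confirms no longer common subsequence exists.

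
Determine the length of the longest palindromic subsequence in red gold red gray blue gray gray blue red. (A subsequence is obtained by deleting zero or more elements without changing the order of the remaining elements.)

6

One longest palindromic subsequence is red blue gray gray blue red (positions 1,5,6,7,8,9); it reads the same forward and backward, and the interval DP gives dp[1][9] = 6.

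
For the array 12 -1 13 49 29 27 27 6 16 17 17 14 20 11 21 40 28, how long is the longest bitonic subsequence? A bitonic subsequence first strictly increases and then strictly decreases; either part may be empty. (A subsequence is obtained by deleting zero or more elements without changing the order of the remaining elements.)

8

One longest bitonic subsequence is 12, 13, 49, 29, 27, 17, 14, 11 (positions 1,3,4,5,7,11,12,14): it rises to 49 then falls. Length 8 is optimal.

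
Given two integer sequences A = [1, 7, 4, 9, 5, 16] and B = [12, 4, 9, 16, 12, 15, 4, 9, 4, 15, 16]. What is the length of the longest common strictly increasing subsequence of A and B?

3

A longest common strictly increasing subsequence is 4, 9, 16 (length 3); it appears in order in both A and B, and no longer such subsequence exists.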